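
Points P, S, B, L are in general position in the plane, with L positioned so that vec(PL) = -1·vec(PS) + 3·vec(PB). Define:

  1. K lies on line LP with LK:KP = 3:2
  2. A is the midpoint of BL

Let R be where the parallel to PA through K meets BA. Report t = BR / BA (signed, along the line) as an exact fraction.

Choose coordinates P = (0, 0), S = (1, 0), B = (0, 1), L = (-1, 3).
1. K lies on line LP with LK:KP = 3:2 ⇒ K = (-2/5, 6/5)
2. A is the midpoint of BL ⇒ A = (-1/2, 2)
through K parallel to PA: direction (-1/2, 2); meets BA at R = (-7/10, 12/5)
R = B + t·(A−B) with t = 7/5

t = 7/5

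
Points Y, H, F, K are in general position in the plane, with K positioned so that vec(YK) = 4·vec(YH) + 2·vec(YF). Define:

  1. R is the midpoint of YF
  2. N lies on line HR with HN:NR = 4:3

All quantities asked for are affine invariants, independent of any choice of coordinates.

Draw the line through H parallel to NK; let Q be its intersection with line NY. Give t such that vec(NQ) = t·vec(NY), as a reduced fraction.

Assign Y = (0, 0), H = (1, 0), F = (0, 1), K = (4, 2) — the answer is frame-independent, so this choice is without loss of generality.
1. R is the midpoint of YF ⇒ R = (0, 1/2)
2. N lies on line HR with HN:NR = 4:3 ⇒ N = (3/7, 2/7)
through H parallel to NK: direction (25/7, 12/7); meets NY at Q = (-18/7, -12/7)
Q = N + t·(Y−N) with t = 7

t = 7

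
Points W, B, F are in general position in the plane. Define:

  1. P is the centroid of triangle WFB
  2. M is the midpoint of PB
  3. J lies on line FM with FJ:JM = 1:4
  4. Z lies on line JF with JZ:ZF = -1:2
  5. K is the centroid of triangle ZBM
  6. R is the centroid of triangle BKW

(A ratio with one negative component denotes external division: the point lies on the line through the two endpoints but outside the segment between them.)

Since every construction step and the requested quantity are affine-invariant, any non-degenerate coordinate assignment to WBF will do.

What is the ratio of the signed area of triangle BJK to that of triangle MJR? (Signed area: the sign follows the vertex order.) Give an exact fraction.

Choose coordinates W = (0, 0), B = (1, 0), F = (0, 1).
1. P is the centroid of triangle WFB ⇒ P = (1/3, 1/3)
2. M is the midpoint of PB ⇒ M = (2/3, 1/6)
3. J lies on line FM with FJ:JM = 1:4 ⇒ J = (2/15, 5/6)
4. Z lies on line JF with JZ:ZF = -1:2 ⇒ Z = (4/15, 2/3)
5. K is the centroid of triangle ZBM ⇒ K = (29/45, 5/18)
6. R is the centroid of triangle BKW ⇒ R = (74/135, 5/54)
2·[BJK] = 1/18, 2·[MJR] = 16/135
[BJK]:[MJR] = 1/18:16/135 = 15/32

[BJK]:[MJR] = 15/32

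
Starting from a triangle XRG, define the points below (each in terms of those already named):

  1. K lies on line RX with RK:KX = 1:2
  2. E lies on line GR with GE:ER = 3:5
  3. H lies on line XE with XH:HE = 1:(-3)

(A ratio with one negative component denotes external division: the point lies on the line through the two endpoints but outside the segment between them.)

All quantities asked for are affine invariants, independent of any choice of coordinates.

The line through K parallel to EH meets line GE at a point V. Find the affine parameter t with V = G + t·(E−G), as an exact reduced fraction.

t = 19/9

Work in coordinates with X = (0, 0), R = (1, 0), G = (0, 1).
1. K lies on line RX with RK:KX = 1:2 ⇒ K = (2/3, 0)
2. E lies on line GR with GE:ER = 3:5 ⇒ E = (3/8, 5/8)
3. H lies on line XE with XH:HE = 1:(-3) ⇒ H = (-3/16, -5/16)
through K parallel to EH: direction (-9/16, -15/16); meets GE at V = (19/24, 5/24)
V = G + t·(E−G) with t = 19/9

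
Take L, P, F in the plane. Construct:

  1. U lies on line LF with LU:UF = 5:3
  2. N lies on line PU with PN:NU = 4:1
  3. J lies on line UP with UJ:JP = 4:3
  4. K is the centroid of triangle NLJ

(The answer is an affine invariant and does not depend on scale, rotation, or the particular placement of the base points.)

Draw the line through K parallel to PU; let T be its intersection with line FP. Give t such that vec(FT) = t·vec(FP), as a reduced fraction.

t = 14/9

Assign L = (0, 0), P = (1, 0), F = (0, 1) — the answer is frame-independent, so this choice is without loss of generality.
1. U lies on line LF with LU:UF = 5:3 ⇒ U = (0, 5/8)
2. N lies on line PU with PN:NU = 4:1 ⇒ N = (1/5, 1/2)
3. J lies on line UP with UJ:JP = 4:3 ⇒ J = (4/7, 15/56)
4. K is the centroid of triangle NLJ ⇒ K = (9/35, 43/168)
through K parallel to PU: direction (-1, 5/8); meets FP at T = (14/9, -5/9)
T = F + t·(P−F) with t = 14/9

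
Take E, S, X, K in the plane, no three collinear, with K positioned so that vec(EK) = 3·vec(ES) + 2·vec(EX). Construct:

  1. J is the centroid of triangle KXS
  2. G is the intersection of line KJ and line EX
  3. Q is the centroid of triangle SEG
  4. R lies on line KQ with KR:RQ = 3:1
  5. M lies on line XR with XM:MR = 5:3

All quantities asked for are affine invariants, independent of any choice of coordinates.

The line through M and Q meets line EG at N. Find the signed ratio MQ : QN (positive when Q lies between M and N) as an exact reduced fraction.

Assign E = (0, 0), S = (1, 0), X = (0, 1), K = (3, 2) — the answer is frame-independent, so this choice is without loss of generality.
1. J is the centroid of triangle KXS ⇒ J = (4/3, 1)
2. G is the intersection of line KJ and line EX ⇒ G = (0, 1/5)
3. Q is the centroid of triangle SEG ⇒ Q = (1/3, 1/15)
4. R lies on line KQ with KR:RQ = 3:1 ⇒ R = (1, 11/20)
5. M lies on line XR with XM:MR = 5:3 ⇒ M = (5/8, 23/32)
line MQ meets EG at N = (0, -19/28)
Q = M + t·(N−M) with t = 7/15, so MQ:QN = 7/15:8/15

MQ:QN = 7/8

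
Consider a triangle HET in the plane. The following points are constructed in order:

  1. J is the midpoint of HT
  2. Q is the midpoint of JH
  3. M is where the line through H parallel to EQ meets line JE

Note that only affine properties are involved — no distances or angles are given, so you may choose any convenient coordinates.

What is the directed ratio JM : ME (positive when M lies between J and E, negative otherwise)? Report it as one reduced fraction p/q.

Assign H = (0, 0), E = (1, 0), T = (0, 1) — the answer is frame-independent, so this choice is without loss of generality.
1. J is the midpoint of HT ⇒ J = (0, 1/2)
2. Q is the midpoint of JH ⇒ Q = (0, 1/4)
3. M is where the line through H parallel to EQ meets line JE ⇒ M = (2, -1/2)
M = J + t·(E−J) with t = 2, so JM:ME = t:(1−t) = 2:-1

JM:ME = -2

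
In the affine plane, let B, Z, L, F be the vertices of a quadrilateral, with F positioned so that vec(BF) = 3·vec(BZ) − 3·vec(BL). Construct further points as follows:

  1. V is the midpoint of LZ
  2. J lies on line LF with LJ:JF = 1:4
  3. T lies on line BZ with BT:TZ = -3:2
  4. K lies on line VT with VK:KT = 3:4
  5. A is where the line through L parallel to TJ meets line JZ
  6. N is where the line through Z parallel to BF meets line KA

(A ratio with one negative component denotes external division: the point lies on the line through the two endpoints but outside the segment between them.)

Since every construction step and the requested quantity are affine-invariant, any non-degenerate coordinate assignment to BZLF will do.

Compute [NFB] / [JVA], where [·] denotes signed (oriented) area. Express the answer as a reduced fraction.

[NFB]:[JVA] = -20/3

Work in coordinates with B = (0, 0), Z = (1, 0), L = (0, 1), F = (3, -3).
1. V is the midpoint of LZ ⇒ V = (1/2, 1/2)
2. J lies on line LF with LJ:JF = 1:4 ⇒ J = (3/5, 1/5)
3. T lies on line BZ with BT:TZ = -3:2 ⇒ T = (3, 0)
4. K lies on line VT with VK:KT = 3:4 ⇒ K = (11/7, 2/7)
5. A is where the line through L parallel to TJ meets line JZ ⇒ A = (-6/5, 11/10)
6. N is where the line through Z parallel to BF meets line KA ⇒ N = (49/137, 88/137)
2·[NFB] = -3, 2·[JVA] = 9/20
[NFB]:[JVA] = -3:9/20 = -20/3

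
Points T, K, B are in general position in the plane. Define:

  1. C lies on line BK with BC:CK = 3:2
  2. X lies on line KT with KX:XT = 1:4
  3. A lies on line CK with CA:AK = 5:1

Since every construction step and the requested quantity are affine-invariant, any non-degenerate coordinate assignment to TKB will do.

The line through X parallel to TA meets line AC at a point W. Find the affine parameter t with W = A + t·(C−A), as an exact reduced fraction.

Set T = (0, 0), K = (1, 0), B = (0, 1); any affine frame gives the same invariant.
1. C lies on line BK with BC:CK = 3:2 ⇒ C = (3/5, 2/5)
2. X lies on line KT with KX:XT = 1:4 ⇒ X = (4/5, 0)
3. A lies on line CK with CA:AK = 5:1 ⇒ A = (14/15, 1/15)
through X parallel to TA: direction (14/15, 1/15); meets AC at W = (74/75, 1/75)
W = A + t·(C−A) with t = -4/25

t = -4/25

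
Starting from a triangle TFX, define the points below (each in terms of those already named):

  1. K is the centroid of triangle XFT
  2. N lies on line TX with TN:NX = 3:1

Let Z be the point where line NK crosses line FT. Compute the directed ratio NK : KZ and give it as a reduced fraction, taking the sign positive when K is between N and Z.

Choose coordinates T = (0, 0), F = (1, 0), X = (0, 1).
1. K is the centroid of triangle XFT ⇒ K = (1/3, 1/3)
2. N lies on line TX with TN:NX = 3:1 ⇒ N = (0, 3/4)
line NK meets FT at Z = (3/5, 0)
K = N + t·(Z−N) with t = 5/9, so NK:KZ = 5/9:4/9

NK:KZ = 5/4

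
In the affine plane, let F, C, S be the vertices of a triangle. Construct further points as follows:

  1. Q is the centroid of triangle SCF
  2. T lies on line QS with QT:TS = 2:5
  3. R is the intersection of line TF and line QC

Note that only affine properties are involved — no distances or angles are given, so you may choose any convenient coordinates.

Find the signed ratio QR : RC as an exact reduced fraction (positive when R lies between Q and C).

QR:RC = -2/11

Assign F = (0, 0), C = (1, 0), S = (0, 1) — the answer is frame-independent, so this choice is without loss of generality.
1. Q is the centroid of triangle SCF ⇒ Q = (1/3, 1/3)
2. T lies on line QS with QT:TS = 2:5 ⇒ T = (5/21, 11/21)
3. R is the intersection of line TF and line QC ⇒ R = (5/27, 11/27)
R = Q + t·(C−Q) with t = -2/9, so QR:RC = t:(1−t) = -2/9:11/9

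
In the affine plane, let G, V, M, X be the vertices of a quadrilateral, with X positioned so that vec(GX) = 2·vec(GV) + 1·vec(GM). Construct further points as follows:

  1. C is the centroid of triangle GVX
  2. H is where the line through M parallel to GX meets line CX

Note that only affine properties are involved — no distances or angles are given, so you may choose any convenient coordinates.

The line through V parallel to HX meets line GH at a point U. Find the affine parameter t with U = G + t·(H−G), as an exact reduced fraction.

Assign G = (0, 0), V = (1, 0), M = (0, 1), X = (2, 1) — the answer is frame-independent, so this choice is without loss of generality.
1. C is the centroid of triangle GVX ⇒ C = (1, 1/3)
2. H is where the line through M parallel to GX meets line CX ⇒ H = (8, 5)
through V parallel to HX: direction (-6, -4); meets GH at U = (16, 10)
U = G + t·(H−G) with t = 2

t = 2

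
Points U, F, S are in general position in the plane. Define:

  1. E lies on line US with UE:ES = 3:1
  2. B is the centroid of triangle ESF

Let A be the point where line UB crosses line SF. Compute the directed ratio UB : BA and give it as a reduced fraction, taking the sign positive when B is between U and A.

UB:BA = 11

Work in coordinates with U = (0, 0), F = (1, 0), S = (0, 1).
1. E lies on line US with UE:ES = 3:1 ⇒ E = (0, 3/4)
2. B is the centroid of triangle ESF ⇒ B = (1/3, 7/12)
line UB meets SF at A = (4/11, 7/11)
B = U + t·(A−U) with t = 11/12, so UB:BA = 11/12:1/12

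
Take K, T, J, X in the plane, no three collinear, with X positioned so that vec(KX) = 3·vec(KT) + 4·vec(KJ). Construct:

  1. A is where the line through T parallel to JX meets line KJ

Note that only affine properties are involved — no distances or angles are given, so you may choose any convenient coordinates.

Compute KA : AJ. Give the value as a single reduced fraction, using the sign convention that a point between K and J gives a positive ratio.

Assign K = (0, 0), T = (1, 0), J = (0, 1), X = (3, 4) — the answer is frame-independent, so this choice is without loss of generality.
1. A is where the line through T parallel to JX meets line KJ ⇒ A = (0, -1)
A = K + t·(J−K) with t = -1, so KA:AJ = t:(1−t) = -1:2

KA:AJ = -1/2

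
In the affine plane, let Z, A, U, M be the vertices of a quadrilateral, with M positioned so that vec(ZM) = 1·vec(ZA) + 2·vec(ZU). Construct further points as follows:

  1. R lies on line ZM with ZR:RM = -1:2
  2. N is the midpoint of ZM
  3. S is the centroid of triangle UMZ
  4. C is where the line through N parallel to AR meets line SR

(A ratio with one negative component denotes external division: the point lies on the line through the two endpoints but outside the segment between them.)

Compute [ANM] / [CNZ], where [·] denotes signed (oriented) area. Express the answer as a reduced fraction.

[ANM]:[CNZ] = 20/3

Choose coordinates Z = (0, 0), A = (1, 0), U = (0, 1), M = (1, 2).
1. R lies on line ZM with ZR:RM = -1:2 ⇒ R = (-1, -2)
2. N is the midpoint of ZM ⇒ N = (1/2, 1)
3. S is the centroid of triangle UMZ ⇒ S = (1/3, 1)
4. C is where the line through N parallel to AR meets line SR ⇒ C = (1/5, 7/10)
2·[ANM] = -1, 2·[CNZ] = -3/20
[ANM]:[CNZ] = -1:-3/20 = 20/3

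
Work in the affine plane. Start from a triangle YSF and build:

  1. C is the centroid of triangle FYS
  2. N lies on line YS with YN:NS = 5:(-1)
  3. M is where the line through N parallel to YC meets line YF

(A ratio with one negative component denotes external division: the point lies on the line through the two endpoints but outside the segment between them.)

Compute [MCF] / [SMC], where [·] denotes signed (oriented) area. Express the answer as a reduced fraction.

Work in coordinates with Y = (0, 0), S = (1, 0), F = (0, 1).
1. C is the centroid of triangle FYS ⇒ C = (1/3, 1/3)
2. N lies on line YS with YN:NS = 5:(-1) ⇒ N = (5/4, 0)
3. M is where the line through N parallel to YC meets line YF ⇒ M = (0, -5/4)
2·[MCF] = 3/4, 2·[SMC] = -7/6
[MCF]:[SMC] = 3/4:-7/6 = -9/14

[MCF]:[SMC] = -9/14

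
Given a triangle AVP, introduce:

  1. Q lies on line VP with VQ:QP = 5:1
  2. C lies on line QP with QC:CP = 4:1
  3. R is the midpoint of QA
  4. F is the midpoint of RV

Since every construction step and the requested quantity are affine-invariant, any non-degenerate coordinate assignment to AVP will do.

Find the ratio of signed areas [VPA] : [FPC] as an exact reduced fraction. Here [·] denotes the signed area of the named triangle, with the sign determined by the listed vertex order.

Set A = (0, 0), V = (1, 0), P = (0, 1); any affine frame gives the same invariant.
1. Q lies on line VP with VQ:QP = 5:1 ⇒ Q = (1/6, 5/6)
2. C lies on line QP with QC:CP = 4:1 ⇒ C = (1/30, 29/30)
3. R is the midpoint of QA ⇒ R = (1/12, 5/12)
4. F is the midpoint of RV ⇒ F = (13/24, 5/24)
2·[VPA] = 1, 2·[FPC] = -1/120
[VPA]:[FPC] = 1:-1/120 = -120

[VPA]:[FPC] = -120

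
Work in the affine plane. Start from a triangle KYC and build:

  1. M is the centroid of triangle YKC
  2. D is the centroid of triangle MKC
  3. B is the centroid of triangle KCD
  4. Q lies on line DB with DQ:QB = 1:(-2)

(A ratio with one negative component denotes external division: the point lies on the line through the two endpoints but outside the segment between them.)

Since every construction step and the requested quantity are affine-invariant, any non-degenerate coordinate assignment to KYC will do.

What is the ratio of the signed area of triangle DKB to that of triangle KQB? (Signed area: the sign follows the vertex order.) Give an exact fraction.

[DKB]:[KQB] = -1/2

Assign K = (0, 0), Y = (1, 0), C = (0, 1) — the answer is frame-independent, so this choice is without loss of generality.
1. M is the centroid of triangle YKC ⇒ M = (1/3, 1/3)
2. D is the centroid of triangle MKC ⇒ D = (1/9, 4/9)
3. B is the centroid of triangle KCD ⇒ B = (1/27, 13/27)
4. Q lies on line DB with DQ:QB = 1:(-2) ⇒ Q = (5/27, 11/27)
2·[DKB] = -1/27, 2·[KQB] = 2/27
[DKB]:[KQB] = -1/27:2/27 = -1/2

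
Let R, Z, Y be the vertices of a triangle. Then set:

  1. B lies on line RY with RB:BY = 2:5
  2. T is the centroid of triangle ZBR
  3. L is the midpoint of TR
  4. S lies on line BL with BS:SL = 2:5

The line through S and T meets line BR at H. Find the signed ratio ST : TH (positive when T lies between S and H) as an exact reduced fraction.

ST:TH = -6/7

Work in coordinates with R = (0, 0), Z = (1, 0), Y = (0, 1).
1. B lies on line RY with RB:BY = 2:5 ⇒ B = (0, 2/7)
2. T is the centroid of triangle ZBR ⇒ T = (1/3, 2/21)
3. L is the midpoint of TR ⇒ L = (1/6, 1/21)
4. S lies on line BL with BS:SL = 2:5 ⇒ S = (1/21, 32/147)
line ST meets BR at H = (0, 5/21)
T = S + t·(H−S) with t = -6, so ST:TH = -6:7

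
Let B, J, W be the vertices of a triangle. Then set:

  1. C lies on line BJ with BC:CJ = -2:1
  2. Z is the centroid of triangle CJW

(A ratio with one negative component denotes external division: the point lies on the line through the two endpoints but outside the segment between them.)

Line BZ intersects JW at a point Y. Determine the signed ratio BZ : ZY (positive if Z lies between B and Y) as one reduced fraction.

Work in coordinates with B = (0, 0), J = (1, 0), W = (0, 1).
1. C lies on line BJ with BC:CJ = -2:1 ⇒ C = (2, 0)
2. Z is the centroid of triangle CJW ⇒ Z = (1, 1/3)
line BZ meets JW at Y = (3/4, 1/4)
Z = B + t·(Y−B) with t = 4/3, so BZ:ZY = 4/3:-1/3

BZ:ZY = -4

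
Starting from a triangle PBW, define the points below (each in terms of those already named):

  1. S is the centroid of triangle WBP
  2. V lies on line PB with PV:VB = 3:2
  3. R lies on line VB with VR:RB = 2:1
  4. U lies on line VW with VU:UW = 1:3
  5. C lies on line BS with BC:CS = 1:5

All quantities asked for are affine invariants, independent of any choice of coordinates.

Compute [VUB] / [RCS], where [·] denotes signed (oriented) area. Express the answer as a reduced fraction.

Choose coordinates P = (0, 0), B = (1, 0), W = (0, 1).
1. S is the centroid of triangle WBP ⇒ S = (1/3, 1/3)
2. V lies on line PB with PV:VB = 3:2 ⇒ V = (3/5, 0)
3. R lies on line VB with VR:RB = 2:1 ⇒ R = (13/15, 0)
4. U lies on line VW with VU:UW = 1:3 ⇒ U = (9/20, 1/4)
5. C lies on line BS with BC:CS = 1:5 ⇒ C = (8/9, 1/18)
2·[VUB] = -1/10, 2·[RCS] = 1/27
[VUB]:[RCS] = -1/10:1/27 = -27/10

[VUB]:[RCS] = -27/10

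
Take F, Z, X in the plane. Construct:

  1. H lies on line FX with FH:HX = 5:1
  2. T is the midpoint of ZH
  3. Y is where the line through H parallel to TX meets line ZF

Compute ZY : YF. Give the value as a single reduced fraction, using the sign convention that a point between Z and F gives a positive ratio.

ZY:YF = 2/5

Choose coordinates F = (0, 0), Z = (1, 0), X = (0, 1).
1. H lies on line FX with FH:HX = 5:1 ⇒ H = (0, 5/6)
2. T is the midpoint of ZH ⇒ T = (1/2, 5/12)
3. Y is where the line through H parallel to TX meets line ZF ⇒ Y = (5/7, 0)
Y = Z + t·(F−Z) with t = 2/7, so ZY:YF = t:(1−t) = 2/7:5/7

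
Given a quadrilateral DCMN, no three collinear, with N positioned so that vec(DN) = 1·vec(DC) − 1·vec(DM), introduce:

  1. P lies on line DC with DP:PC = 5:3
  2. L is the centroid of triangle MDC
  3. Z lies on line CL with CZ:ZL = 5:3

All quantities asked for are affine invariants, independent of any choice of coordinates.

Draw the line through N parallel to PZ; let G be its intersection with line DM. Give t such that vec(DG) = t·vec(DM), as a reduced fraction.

t = 4

Choose coordinates D = (0, 0), C = (1, 0), M = (0, 1), N = (1, -1).
1. P lies on line DC with DP:PC = 5:3 ⇒ P = (5/8, 0)
2. L is the centroid of triangle MDC ⇒ L = (1/3, 1/3)
3. Z lies on line CL with CZ:ZL = 5:3 ⇒ Z = (7/12, 5/24)
through N parallel to PZ: direction (-1/24, 5/24); meets DM at G = (0, 4)
G = D + t·(M−D) with t = 4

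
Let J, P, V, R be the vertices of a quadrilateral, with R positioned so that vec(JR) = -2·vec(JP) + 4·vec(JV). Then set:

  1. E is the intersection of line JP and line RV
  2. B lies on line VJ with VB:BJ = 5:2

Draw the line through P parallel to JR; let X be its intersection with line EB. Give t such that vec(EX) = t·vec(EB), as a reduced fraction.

Set J = (0, 0), P = (1, 0), V = (0, 1), R = (-2, 4); any affine frame gives the same invariant.
1. E is the intersection of line JP and line RV ⇒ E = (2/3, 0)
2. B lies on line VJ with VB:BJ = 5:2 ⇒ B = (0, 2/7)
through P parallel to JR: direction (-2, 4); meets EB at X = (12/11, -2/11)
X = E + t·(B−E) with t = -7/11

t = -7/11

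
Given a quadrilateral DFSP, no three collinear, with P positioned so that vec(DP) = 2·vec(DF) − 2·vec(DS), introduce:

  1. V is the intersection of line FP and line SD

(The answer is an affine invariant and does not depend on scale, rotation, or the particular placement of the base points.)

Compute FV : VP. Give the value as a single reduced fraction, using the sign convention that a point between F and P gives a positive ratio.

Choose coordinates D = (0, 0), F = (1, 0), S = (0, 1), P = (2, -2).
1. V is the intersection of line FP and line SD ⇒ V = (0, 2)
V = F + t·(P−F) with t = -1, so FV:VP = t:(1−t) = -1:2

FV:VP = -1/2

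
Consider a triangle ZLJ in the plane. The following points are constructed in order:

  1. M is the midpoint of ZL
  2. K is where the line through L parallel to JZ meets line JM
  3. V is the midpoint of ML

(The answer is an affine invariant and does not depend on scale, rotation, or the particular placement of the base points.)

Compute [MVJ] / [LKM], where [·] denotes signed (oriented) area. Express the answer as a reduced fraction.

Work in coordinates with Z = (0, 0), L = (1, 0), J = (0, 1).
1. M is the midpoint of ZL ⇒ M = (1/2, 0)
2. K is where the line through L parallel to JZ meets line JM ⇒ K = (1, -1)
3. V is the midpoint of ML ⇒ V = (3/4, 0)
2·[MVJ] = 1/4, 2·[LKM] = -1/2
[MVJ]:[LKM] = 1/4:-1/2 = -1/2

[MVJ]:[LKM] = -1/2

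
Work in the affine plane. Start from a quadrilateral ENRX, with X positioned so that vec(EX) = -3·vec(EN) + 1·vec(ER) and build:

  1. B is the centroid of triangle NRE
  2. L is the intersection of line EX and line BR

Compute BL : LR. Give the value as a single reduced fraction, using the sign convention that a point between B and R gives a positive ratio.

BL:LR = -4/9

Work in coordinates with E = (0, 0), N = (1, 0), R = (0, 1), X = (-3, 1).
1. B is the centroid of triangle NRE ⇒ B = (1/3, 1/3)
2. L is the intersection of line EX and line BR ⇒ L = (3/5, -1/5)
L = B + t·(R−B) with t = -4/5, so BL:LR = t:(1−t) = -4/5:9/5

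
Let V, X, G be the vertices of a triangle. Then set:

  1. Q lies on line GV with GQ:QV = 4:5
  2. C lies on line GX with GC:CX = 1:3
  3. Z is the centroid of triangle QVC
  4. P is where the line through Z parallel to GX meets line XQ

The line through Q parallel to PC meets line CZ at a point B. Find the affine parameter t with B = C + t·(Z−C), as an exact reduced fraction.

t = 9/26

Assign V = (0, 0), X = (1, 0), G = (0, 1) — the answer is frame-independent, so this choice is without loss of generality.
1. Q lies on line GV with GQ:QV = 4:5 ⇒ Q = (0, 5/9)
2. C lies on line GX with GC:CX = 1:3 ⇒ C = (1/4, 3/4)
3. Z is the centroid of triangle QVC ⇒ Z = (1/12, 47/108)
4. P is where the line through Z parallel to GX meets line XQ ⇒ P = (-1/12, 65/108)
through Q parallel to PC: direction (1/3, 4/27); meets CZ at B = (5/26, 25/39)
B = C + t·(Z−C) with t = 9/26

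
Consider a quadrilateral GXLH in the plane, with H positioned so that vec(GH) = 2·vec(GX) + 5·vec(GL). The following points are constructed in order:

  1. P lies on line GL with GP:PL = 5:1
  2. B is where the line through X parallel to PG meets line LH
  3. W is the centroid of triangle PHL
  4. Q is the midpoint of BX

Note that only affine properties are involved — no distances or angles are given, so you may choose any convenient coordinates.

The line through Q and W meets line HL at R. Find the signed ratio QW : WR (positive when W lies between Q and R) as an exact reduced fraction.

QW:WR = 26

Work in coordinates with G = (0, 0), X = (1, 0), L = (0, 1), H = (2, 5).
1. P lies on line GL with GP:PL = 5:1 ⇒ P = (0, 5/6)
2. B is where the line through X parallel to PG meets line LH ⇒ B = (1, 3)
3. W is the centroid of triangle PHL ⇒ W = (2/3, 41/18)
4. Q is the midpoint of BX ⇒ Q = (1, 3/2)
line QW meets HL at R = (17/26, 30/13)
W = Q + t·(R−Q) with t = 26/27, so QW:WR = 26/27:1/27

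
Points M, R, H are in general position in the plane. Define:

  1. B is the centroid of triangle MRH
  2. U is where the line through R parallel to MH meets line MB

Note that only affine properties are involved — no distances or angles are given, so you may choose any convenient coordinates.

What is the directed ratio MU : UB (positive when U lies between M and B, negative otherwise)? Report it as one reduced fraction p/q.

MU:UB = -3/2

Choose coordinates M = (0, 0), R = (1, 0), H = (0, 1).
1. B is the centroid of triangle MRH ⇒ B = (1/3, 1/3)
2. U is where the line through R parallel to MH meets line MB ⇒ U = (1, 1)
U = M + t·(B−M) with t = 3, so MU:UB = t:(1−t) = 3:-2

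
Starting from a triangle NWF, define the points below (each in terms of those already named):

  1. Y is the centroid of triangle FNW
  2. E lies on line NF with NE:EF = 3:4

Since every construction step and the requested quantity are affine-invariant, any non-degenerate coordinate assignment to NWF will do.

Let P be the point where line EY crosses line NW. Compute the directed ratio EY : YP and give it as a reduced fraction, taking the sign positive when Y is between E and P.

Choose coordinates N = (0, 0), W = (1, 0), F = (0, 1).
1. Y is the centroid of triangle FNW ⇒ Y = (1/3, 1/3)
2. E lies on line NF with NE:EF = 3:4 ⇒ E = (0, 3/7)
line EY meets NW at P = (3/2, 0)
Y = E + t·(P−E) with t = 2/9, so EY:YP = 2/9:7/9

EY:YP = 2/7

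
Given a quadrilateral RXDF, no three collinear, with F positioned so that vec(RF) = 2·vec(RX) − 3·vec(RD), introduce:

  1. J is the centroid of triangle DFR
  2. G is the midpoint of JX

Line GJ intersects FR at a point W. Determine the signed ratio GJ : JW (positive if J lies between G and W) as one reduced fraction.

Choose coordinates R = (0, 0), X = (1, 0), D = (0, 1), F = (2, -3).
1. J is the centroid of triangle DFR ⇒ J = (2/3, -2/3)
2. G is the midpoint of JX ⇒ G = (5/6, -1/3)
line GJ meets FR at W = (4/7, -6/7)
J = G + t·(W−G) with t = 7/11, so GJ:JW = 7/11:4/11

GJ:JW = 7/4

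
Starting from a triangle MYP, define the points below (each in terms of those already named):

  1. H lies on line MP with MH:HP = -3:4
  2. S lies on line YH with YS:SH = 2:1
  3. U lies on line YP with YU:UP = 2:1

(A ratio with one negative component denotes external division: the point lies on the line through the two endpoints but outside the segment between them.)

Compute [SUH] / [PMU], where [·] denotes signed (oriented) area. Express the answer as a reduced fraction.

[SUH]:[PMU] = 8/3

Work in coordinates with M = (0, 0), Y = (1, 0), P = (0, 1).
1. H lies on line MP with MH:HP = -3:4 ⇒ H = (0, -3)
2. S lies on line YH with YS:SH = 2:1 ⇒ S = (1/3, -2)
3. U lies on line YP with YU:UP = 2:1 ⇒ U = (1/3, 2/3)
2·[SUH] = 8/9, 2·[PMU] = 1/3
[SUH]:[PMU] = 8/9:1/3 = 8/3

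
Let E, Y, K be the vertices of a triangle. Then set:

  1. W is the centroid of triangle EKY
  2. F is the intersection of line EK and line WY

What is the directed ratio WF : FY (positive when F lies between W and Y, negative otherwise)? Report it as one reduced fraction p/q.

Assign E = (0, 0), Y = (1, 0), K = (0, 1) — the answer is frame-independent, so this choice is without loss of generality.
1. W is the centroid of triangle EKY ⇒ W = (1/3, 1/3)
2. F is the intersection of line EK and line WY ⇒ F = (0, 1/2)
F = W + t·(Y−W) with t = -1/2, so WF:FY = t:(1−t) = -1/2:3/2

WF:FY = -1/3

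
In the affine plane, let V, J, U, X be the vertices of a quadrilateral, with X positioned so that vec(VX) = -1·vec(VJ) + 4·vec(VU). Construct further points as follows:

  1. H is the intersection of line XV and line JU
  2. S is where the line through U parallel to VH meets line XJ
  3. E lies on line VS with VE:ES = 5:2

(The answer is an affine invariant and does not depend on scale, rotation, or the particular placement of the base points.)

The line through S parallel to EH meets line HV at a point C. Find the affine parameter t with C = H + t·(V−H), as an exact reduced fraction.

t = -2/5

Set V = (0, 0), J = (1, 0), U = (0, 1), X = (-1, 4); any affine frame gives the same invariant.
1. H is the intersection of line XV and line JU ⇒ H = (-1/3, 4/3)
2. S is where the line through U parallel to VH meets line XJ ⇒ S = (-1/2, 3)
3. E lies on line VS with VE:ES = 5:2 ⇒ E = (-5/14, 15/7)
through S parallel to EH: direction (1/42, -17/21); meets HV at C = (-7/15, 28/15)
C = H + t·(V−H) with t = -2/5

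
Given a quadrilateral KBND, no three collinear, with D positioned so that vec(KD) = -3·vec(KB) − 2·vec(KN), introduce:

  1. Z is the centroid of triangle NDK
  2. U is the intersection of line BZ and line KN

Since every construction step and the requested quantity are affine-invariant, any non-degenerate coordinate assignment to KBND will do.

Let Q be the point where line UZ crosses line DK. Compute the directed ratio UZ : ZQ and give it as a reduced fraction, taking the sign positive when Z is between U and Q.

UZ:ZQ = -3/2

Assign K = (0, 0), B = (1, 0), N = (0, 1), D = (-3, -2) — the answer is frame-independent, so this choice is without loss of generality.
1. Z is the centroid of triangle NDK ⇒ Z = (-1, -1/3)
2. U is the intersection of line BZ and line KN ⇒ U = (0, -1/6)
line UZ meets DK at Q = (-1/3, -2/9)
Z = U + t·(Q−U) with t = 3, so UZ:ZQ = 3:-2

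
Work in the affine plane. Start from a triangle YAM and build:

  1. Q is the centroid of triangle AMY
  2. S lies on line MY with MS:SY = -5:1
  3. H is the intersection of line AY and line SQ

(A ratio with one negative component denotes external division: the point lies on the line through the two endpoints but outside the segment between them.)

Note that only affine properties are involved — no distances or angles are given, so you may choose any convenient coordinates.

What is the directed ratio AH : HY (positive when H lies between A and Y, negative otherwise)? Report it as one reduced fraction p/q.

Choose coordinates Y = (0, 0), A = (1, 0), M = (0, 1).
1. Q is the centroid of triangle AMY ⇒ Q = (1/3, 1/3)
2. S lies on line MY with MS:SY = -5:1 ⇒ S = (0, -1/4)
3. H is the intersection of line AY and line SQ ⇒ H = (1/7, 0)
H = A + t·(Y−A) with t = 6/7, so AH:HY = t:(1−t) = 6/7:1/7

AH:HY = 6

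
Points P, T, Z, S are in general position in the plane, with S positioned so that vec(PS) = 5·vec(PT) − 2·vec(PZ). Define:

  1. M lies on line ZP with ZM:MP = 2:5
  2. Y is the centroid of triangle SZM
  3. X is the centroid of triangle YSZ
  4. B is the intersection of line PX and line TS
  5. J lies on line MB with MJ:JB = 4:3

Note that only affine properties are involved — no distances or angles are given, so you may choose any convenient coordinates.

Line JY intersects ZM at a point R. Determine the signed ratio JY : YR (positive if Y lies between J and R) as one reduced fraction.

Choose coordinates P = (0, 0), T = (1, 0), Z = (0, 1), S = (5, -2).
1. M lies on line ZP with ZM:MP = 2:5 ⇒ M = (0, 5/7)
2. Y is the centroid of triangle SZM ⇒ Y = (5/3, -2/21)
3. X is the centroid of triangle YSZ ⇒ X = (20/9, -23/63)
4. B is the intersection of line PX and line TS ⇒ B = (70/47, -23/94)
5. J lies on line MB with MJ:JB = 4:3 ⇒ J = (40/47, 383/2303)
line JY meets ZM at R = (0, 495/1127)
Y = J + t·(R−J) with t = -23/24, so JY:YR = -23/24:47/24

JY:YR = -23/47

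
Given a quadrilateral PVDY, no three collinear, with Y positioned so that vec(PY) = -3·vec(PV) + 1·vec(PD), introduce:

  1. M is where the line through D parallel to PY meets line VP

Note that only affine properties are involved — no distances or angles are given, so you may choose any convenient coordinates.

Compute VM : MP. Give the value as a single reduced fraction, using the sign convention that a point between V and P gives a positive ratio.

Set P = (0, 0), V = (1, 0), D = (0, 1), Y = (-3, 1); any affine frame gives the same invariant.
1. M is where the line through D parallel to PY meets line VP ⇒ M = (3, 0)
M = V + t·(P−V) with t = -2, so VM:MP = t:(1−t) = -2:3

VM:MP = -2/3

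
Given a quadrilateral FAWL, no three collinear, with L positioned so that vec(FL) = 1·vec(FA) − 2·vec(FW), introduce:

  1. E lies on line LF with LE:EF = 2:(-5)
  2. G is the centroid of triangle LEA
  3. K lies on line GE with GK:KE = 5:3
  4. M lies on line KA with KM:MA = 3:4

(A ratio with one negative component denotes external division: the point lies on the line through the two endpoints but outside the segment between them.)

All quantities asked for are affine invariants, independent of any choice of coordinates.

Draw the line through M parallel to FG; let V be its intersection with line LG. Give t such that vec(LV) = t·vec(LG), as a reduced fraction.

Choose coordinates F = (0, 0), A = (1, 0), W = (0, 1), L = (1, -2).
1. E lies on line LF with LE:EF = 2:(-5) ⇒ E = (5/3, -10/3)
2. G is the centroid of triangle LEA ⇒ G = (11/9, -16/9)
3. K lies on line GE with GK:KE = 5:3 ⇒ K = (3/2, -11/4)
4. M lies on line KA with KM:MA = 3:4 ⇒ M = (9/7, -11/7)
through M parallel to FG: direction (11/9, -16/9); meets LG at V = (254/189, -313/189)
V = L + t·(G−L) with t = 65/42

t = 65/42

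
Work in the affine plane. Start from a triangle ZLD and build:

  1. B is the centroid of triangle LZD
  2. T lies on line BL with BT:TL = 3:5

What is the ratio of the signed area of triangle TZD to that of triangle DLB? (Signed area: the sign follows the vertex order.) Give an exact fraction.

[TZD]:[DLB] = 7/4

Assign Z = (0, 0), L = (1, 0), D = (0, 1) — the answer is frame-independent, so this choice is without loss of generality.
1. B is the centroid of triangle LZD ⇒ B = (1/3, 1/3)
2. T lies on line BL with BT:TL = 3:5 ⇒ T = (7/12, 5/24)
2·[TZD] = -7/12, 2·[DLB] = -1/3
[TZD]:[DLB] = -7/12:-1/3 = 7/4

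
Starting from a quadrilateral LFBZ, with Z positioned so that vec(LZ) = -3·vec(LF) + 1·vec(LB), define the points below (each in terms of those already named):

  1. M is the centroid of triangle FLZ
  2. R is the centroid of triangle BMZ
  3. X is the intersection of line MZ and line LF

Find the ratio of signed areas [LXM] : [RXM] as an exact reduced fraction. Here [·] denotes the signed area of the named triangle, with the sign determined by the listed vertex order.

[LXM]:[RXM] = -1/2

Set L = (0, 0), F = (1, 0), B = (0, 1), Z = (-3, 1); any affine frame gives the same invariant.
1. M is the centroid of triangle FLZ ⇒ M = (-2/3, 1/3)
2. R is the centroid of triangle BMZ ⇒ R = (-11/9, 7/9)
3. X is the intersection of line MZ and line LF ⇒ X = (1/2, 0)
2·[LXM] = 1/6, 2·[RXM] = -1/3
[LXM]:[RXM] = 1/6:-1/3 = -1/2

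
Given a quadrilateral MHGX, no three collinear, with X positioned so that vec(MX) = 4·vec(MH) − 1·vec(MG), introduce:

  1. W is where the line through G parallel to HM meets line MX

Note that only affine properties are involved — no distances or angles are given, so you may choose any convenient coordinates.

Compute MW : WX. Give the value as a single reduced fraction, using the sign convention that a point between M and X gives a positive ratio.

MW:WX = -1/2

Set M = (0, 0), H = (1, 0), G = (0, 1), X = (4, -1); any affine frame gives the same invariant.
1. W is where the line through G parallel to HM meets line MX ⇒ W = (-4, 1)
W = M + t·(X−M) with t = -1, so MW:WX = t:(1−t) = -1:2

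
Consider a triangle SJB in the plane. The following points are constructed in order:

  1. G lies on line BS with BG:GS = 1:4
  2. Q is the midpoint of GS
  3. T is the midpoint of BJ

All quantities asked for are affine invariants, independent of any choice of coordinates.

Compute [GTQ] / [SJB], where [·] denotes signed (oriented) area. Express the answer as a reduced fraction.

[GTQ]:[SJB] = -1/5

Choose coordinates S = (0, 0), J = (1, 0), B = (0, 1).
1. G lies on line BS with BG:GS = 1:4 ⇒ G = (0, 4/5)
2. Q is the midpoint of GS ⇒ Q = (0, 2/5)
3. T is the midpoint of BJ ⇒ T = (1/2, 1/2)
2·[GTQ] = -1/5, 2·[SJB] = 1
[GTQ]:[SJB] = -1/5:1 = -1/5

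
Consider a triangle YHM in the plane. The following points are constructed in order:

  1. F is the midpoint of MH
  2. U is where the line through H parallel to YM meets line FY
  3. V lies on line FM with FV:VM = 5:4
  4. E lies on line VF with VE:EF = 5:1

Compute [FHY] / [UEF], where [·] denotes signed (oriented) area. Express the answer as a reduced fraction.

Set Y = (0, 0), H = (1, 0), M = (0, 1); any affine frame gives the same invariant.
1. F is the midpoint of MH ⇒ F = (1/2, 1/2)
2. U is where the line through H parallel to YM meets line FY ⇒ U = (1, 1)
3. V lies on line FM with FV:VM = 5:4 ⇒ V = (2/9, 7/9)
4. E lies on line VF with VE:EF = 5:1 ⇒ E = (49/108, 59/108)
2·[FHY] = -1/2, 2·[UEF] = 5/108
[FHY]:[UEF] = -1/2:5/108 = -54/5

[FHY]:[UEF] = -54/5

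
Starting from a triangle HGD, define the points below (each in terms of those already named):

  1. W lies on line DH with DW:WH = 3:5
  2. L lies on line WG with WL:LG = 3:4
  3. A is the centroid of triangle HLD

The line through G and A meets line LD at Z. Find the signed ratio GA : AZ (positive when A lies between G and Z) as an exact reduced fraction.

GA:AZ = -5/2

Set H = (0, 0), G = (1, 0), D = (0, 1); any affine frame gives the same invariant.
1. W lies on line DH with DW:WH = 3:5 ⇒ W = (0, 5/8)
2. L lies on line WG with WL:LG = 3:4 ⇒ L = (3/7, 5/14)
3. A is the centroid of triangle HLD ⇒ A = (1/7, 19/42)
line GA meets LD at Z = (17/35, 19/70)
A = G + t·(Z−G) with t = 5/3, so GA:AZ = 5/3:-2/3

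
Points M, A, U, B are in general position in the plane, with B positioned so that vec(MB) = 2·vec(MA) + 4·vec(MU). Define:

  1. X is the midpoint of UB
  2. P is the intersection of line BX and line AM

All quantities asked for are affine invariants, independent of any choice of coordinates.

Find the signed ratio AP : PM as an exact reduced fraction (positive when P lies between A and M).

AP:PM = -5/2

Work in coordinates with M = (0, 0), A = (1, 0), U = (0, 1), B = (2, 4).
1. X is the midpoint of UB ⇒ X = (1, 5/2)
2. P is the intersection of line BX and line AM ⇒ P = (-2/3, 0)
P = A + t·(M−A) with t = 5/3, so AP:PM = t:(1−t) = 5/3:-2/3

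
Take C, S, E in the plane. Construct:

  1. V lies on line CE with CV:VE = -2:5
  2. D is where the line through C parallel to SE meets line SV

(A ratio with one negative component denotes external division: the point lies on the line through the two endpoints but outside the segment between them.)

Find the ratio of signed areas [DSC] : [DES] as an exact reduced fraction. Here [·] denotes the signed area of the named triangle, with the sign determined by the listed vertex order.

[DSC]:[DES] = -2/5

Choose coordinates C = (0, 0), S = (1, 0), E = (0, 1).
1. V lies on line CE with CV:VE = -2:5 ⇒ V = (0, -2/3)
2. D is where the line through C parallel to SE meets line SV ⇒ D = (2/5, -2/5)
2·[DSC] = 2/5, 2·[DES] = -1
[DSC]:[DES] = 2/5:-1 = -2/5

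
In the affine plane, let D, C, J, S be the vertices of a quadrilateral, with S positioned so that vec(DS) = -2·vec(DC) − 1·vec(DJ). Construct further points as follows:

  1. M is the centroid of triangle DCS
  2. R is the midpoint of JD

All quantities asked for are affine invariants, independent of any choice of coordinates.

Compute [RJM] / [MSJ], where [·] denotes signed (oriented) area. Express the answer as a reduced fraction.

[RJM]:[MSJ] = -1/12

Work in coordinates with D = (0, 0), C = (1, 0), J = (0, 1), S = (-2, -1).
1. M is the centroid of triangle DCS ⇒ M = (-1/3, -1/3)
2. R is the midpoint of JD ⇒ R = (0, 1/2)
2·[RJM] = 1/6, 2·[MSJ] = -2
[RJM]:[MSJ] = 1/6:-2 = -1/12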